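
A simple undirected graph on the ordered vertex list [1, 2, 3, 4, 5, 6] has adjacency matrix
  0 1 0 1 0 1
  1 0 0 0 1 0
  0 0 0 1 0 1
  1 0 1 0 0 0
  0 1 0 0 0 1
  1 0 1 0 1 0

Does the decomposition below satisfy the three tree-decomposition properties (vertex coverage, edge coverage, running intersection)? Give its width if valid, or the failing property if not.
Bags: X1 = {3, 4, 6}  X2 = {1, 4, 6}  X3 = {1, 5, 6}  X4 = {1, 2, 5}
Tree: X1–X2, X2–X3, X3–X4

Every vertex of G appears in some bag (union = {1, 2, 3, 4, 5, 6}); every edge is covered by a bag; and for each vertex v the set of bags containing v is connected in the bag tree. The decomposition is therefore valid. The largest bag has 3 vertices, so the width is 2.

Yes; width 2.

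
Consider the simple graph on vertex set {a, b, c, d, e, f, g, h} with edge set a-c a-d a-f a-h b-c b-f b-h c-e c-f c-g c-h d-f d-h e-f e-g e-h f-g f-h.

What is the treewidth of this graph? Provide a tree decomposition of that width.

Treewidth 3.
Bags: B1 = {b, c, f, h}  B2 = {c, e, f, h}  B3 = {a, c, f, h}  B4 = {c, e, f, g}  B5 = {a, d, f, h}
Tree: B1–B2, B1–B3, B2–B4, B3–B5

Each bag holds 4 vertices, so the decomposition has width 3, which upper-bounds the treewidth. For the lower bound, the 4 vertices {c, e, f, g} are pairwise adjacent, and any tree decomposition puts a clique entirely inside one bag — forcing width ≥ 3. Hence tw(G) = 3 exactly.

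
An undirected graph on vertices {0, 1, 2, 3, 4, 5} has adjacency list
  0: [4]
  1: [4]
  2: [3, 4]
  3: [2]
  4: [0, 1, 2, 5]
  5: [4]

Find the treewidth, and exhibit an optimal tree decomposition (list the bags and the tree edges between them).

The largest bag has 2 vertices, giving width 1; this decomposition certifies tw(G) ≤ 1. Any graph with an edge has treewidth ≥ 1, and G has the edge 5–4. Combining the bounds, tw(G) = 1.

Treewidth 1.
Bags: B1 = {4, 5}  B2 = {2, 4}  B3 = {1, 4}  B4 = {2, 3}  B5 = {0, 4}
Tree: B1–B2, B2–B3, B2–B4, B1–B5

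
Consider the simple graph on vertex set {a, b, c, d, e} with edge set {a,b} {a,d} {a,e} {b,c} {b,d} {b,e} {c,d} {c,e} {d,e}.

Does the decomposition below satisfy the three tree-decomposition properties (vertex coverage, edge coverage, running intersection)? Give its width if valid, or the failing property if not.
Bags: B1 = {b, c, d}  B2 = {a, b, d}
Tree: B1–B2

A tree decomposition must satisfy three properties: every vertex lies in some bag; for every edge, both endpoints lie together in some bag; and for every vertex, the bags containing it form a connected subtree. Here vertex e appears in no bag, so the decomposition is invalid.

No — vertex e appears in no bag.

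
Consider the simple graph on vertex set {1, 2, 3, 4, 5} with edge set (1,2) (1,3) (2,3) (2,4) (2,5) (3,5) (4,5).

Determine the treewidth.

A width-2 tree decomposition is:
Bags: B1 = {2, 3, 5}  B2 = {1, 2, 3}  B3 = {2, 4, 5}
Tree: B1–B2, B1–B3
The largest bag has 3 vertices, giving width 2; this decomposition certifies tw(G) ≤ 2. On the other hand G contains the 3-clique {1, 2, 3}. A clique must lie in a single bag of any decomposition, so no decomposition can have width below 2. The upper and lower bounds meet at 2, so that is the treewidth.

2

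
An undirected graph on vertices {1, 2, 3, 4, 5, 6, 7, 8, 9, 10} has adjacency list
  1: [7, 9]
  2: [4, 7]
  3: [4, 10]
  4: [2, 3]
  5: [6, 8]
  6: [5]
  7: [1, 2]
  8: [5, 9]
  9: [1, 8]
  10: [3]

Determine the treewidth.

A width-1 tree decomposition is:
Bags: B1 = {5, 6}  B2 = {5, 8}  B3 = {8, 9}  B4 = {1, 9}  B5 = {1, 7}  B6 = {2, 7}  B7 = {2, 4}  B8 = {3, 4}  B9 = {3, 10}
Tree: B1–B2, B2–B3, B3–B4, B4–B5, B5–B6, B6–B7, B7–B8, B8–B9
Each bag holds 2 vertices, so the decomposition has width 1, which upper-bounds the treewidth. Any graph with an edge has treewidth ≥ 1, and G has the edge 6–5. Hence tw(G) = 1 exactly.

1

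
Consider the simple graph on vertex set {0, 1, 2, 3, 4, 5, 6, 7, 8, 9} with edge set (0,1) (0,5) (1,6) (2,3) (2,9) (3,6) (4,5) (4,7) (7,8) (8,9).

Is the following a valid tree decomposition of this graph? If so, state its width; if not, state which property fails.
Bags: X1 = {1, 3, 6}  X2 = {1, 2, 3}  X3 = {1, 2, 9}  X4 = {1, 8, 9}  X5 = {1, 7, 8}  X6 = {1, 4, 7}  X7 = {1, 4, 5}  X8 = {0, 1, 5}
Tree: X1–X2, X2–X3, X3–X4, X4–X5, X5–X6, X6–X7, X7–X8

Yes; width 2.

Vertex coverage: the bags together contain {0, 1, 2, 3, 4, 5, 6, 7, 8, 9}, the full vertex set. Edge coverage: each edge of G has both endpoints in at least one bag. Running intersection: for every vertex, the bags containing it form a connected subtree. All three properties hold, so this is a valid tree decomposition of width max|bag| − 1 = 2, and hence tw(G) ≤ 2.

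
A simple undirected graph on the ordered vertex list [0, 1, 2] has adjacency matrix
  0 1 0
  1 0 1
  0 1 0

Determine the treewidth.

A width-1 tree decomposition is:
Bags: B1 = {0, 1}  B2 = {1, 2}
Tree: B1–B2
Each bag holds 2 vertices, so the decomposition has width 1, which upper-bounds the treewidth. Since G has at least one edge (e.g. 0–1), it is not an edgeless graph, so tw(G) ≥ 1. The upper and lower bounds meet at 1, so that is the treewidth.

1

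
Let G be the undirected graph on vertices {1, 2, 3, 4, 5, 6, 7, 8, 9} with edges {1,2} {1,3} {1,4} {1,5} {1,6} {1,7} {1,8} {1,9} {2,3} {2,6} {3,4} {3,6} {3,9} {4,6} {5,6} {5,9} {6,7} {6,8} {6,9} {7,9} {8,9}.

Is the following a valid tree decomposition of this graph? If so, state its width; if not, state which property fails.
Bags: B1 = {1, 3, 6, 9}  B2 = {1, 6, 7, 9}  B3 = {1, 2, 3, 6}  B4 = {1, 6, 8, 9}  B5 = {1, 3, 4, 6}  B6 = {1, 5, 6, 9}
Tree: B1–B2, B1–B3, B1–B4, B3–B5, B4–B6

Vertex coverage: the bags together contain {1, 2, 3, 4, 5, 6, 7, 8, 9}, the full vertex set. Edge coverage: each edge of G has both endpoints in at least one bag. Running intersection: for every vertex, the bags containing it form a connected subtree. All three properties hold, so this is a valid tree decomposition of width max|bag| − 1 = 3, and hence tw(G) ≤ 3.

Yes; width 3.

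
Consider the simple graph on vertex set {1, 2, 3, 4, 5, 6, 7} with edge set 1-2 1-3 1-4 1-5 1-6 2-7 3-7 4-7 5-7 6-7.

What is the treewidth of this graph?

2

A width-2 tree decomposition is:
Bags: B1 = {1, 5, 7}  B2 = {1, 4, 7}  B3 = {1, 2, 7}  B4 = {1, 6, 7}  B5 = {1, 3, 7}
Tree: B1–B2, B2–B3, B3–B4, B4–B5
Every bag has size at most 3, so the width is 3 − 1 = 2 and tw(G) ≤ 2. Since 7–5–1–4–7 is a cycle in G, G is not acyclic. Forests are exactly the graphs of treewidth ≤ 1, so tw(G) ≥ 2. Combining the bounds, tw(G) = 2.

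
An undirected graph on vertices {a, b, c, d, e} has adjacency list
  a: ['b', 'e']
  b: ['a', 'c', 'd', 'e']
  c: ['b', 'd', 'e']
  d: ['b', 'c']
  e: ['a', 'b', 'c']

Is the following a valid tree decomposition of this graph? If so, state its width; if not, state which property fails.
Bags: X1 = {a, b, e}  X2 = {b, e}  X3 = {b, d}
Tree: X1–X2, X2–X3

A tree decomposition must satisfy three properties: every vertex lies in some bag; for every edge, both endpoints lie together in some bag; and for every vertex, the bags containing it form a connected subtree. Here vertex c appears in no bag, so the decomposition is invalid.

No — vertex c appears in no bag.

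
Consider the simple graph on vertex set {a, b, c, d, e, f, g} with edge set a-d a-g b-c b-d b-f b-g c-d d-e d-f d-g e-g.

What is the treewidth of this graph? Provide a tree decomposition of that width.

The largest bag has 3 vertices, giving width 2; this decomposition certifies tw(G) ≤ 2. Conversely, {d, e, g} is a clique of size 3, and the vertices of any clique must share a bag in every tree decomposition; so some bag has ≥ 3 vertices and tw(G) ≥ 2. Combining the bounds, tw(G) = 2.

Treewidth 2.
Bags: B1 = {b, d, g}  B2 = {a, d, g}  B3 = {b, d, f}  B4 = {d, e, g}  B5 = {b, c, d}
Tree: B1–B2, B1–B3, B1–B4, B1–B5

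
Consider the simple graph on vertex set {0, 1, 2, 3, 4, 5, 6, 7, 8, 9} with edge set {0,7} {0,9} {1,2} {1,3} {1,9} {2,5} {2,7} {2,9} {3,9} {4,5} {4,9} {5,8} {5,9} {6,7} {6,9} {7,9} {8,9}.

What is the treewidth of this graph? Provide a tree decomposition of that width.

The largest bag has 3 vertices, giving width 2; this decomposition certifies tw(G) ≤ 2. On the other hand G contains the 3-clique {0, 7, 9}. A clique must lie in a single bag of any decomposition, so no decomposition can have width below 2. The upper and lower bounds meet at 2, so that is the treewidth.

Treewidth 2.
One optimal decomposition is:
Bags: B1 = {2, 7, 9}  B2 = {1, 2, 9}  B3 = {2, 5, 9}  B4 = {0, 7, 9}  B5 = {5, 8, 9}  B6 = {4, 5, 9}  B7 = {6, 7, 9}  B8 = {1, 3, 9}
Tree: B1–B2, B2–B3, B1–B4, B3–B5, B3–B6, B1–B7, B2–B8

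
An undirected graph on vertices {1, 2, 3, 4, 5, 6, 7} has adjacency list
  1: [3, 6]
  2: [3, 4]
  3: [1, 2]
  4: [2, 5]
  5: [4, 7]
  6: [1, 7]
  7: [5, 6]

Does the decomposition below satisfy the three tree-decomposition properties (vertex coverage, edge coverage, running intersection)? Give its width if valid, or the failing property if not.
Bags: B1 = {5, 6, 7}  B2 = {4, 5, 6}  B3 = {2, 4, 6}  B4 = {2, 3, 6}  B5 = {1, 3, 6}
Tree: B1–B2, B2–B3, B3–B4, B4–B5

Yes; width 2.

Every vertex of G appears in some bag (union = {1, 2, 3, 4, 5, 6, 7}); every edge is covered by a bag; and for each vertex v the set of bags containing v is connected in the bag tree. The decomposition is therefore valid. The largest bag has 3 vertices, so the width is 2.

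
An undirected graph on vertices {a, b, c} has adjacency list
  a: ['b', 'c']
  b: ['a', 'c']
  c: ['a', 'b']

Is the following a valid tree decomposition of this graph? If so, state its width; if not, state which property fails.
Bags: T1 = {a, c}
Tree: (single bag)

No — vertex b appears in no bag.

A tree decomposition must satisfy three properties: every vertex lies in some bag; for every edge, both endpoints lie together in some bag; and for every vertex, the bags containing it form a connected subtree. Here vertex b appears in no bag, so the decomposition is invalid.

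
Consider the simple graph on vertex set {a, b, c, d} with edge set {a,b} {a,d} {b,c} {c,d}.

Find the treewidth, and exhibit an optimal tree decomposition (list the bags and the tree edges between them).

Treewidth 2.
One optimal decomposition is:
Bags: B1 = {b, c, d}  B2 = {a, b, d}
Tree: B1–B2

Each bag holds 3 vertices, so the decomposition has width 2, which upper-bounds the treewidth. For the lower bound, G contains the cycle b–c–d–a–b, so G is not a forest; only forests have treewidth ≤ 1, hence tw(G) ≥ 2. The upper and lower bounds meet at 2, so that is the treewidth.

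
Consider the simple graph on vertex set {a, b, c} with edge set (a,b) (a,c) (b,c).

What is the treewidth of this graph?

2

A width-2 tree decomposition is:
Bags: B1 = {a, b, c}
Tree: (single bag)
With just one bag of size 3, the width is 3 − 1 = 2, so tw(G) ≤ 2. For the lower bound, the 3 vertices {a, b, c} are pairwise adjacent, and any tree decomposition puts a clique entirely inside one bag — forcing width ≥ 2. Therefore the treewidth is 2.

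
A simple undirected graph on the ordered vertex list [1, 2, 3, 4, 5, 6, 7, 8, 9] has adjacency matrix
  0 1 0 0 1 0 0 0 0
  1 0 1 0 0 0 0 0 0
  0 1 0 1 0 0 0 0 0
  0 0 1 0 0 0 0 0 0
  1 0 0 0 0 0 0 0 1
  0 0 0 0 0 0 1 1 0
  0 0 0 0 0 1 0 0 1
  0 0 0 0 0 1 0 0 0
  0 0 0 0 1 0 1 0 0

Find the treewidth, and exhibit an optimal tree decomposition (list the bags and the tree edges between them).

Every bag has size at most 2, so the width is 2 − 1 = 1 and tw(G) ≤ 1. Any graph with an edge has treewidth ≥ 1, and G has the edge 4–3. Combining the bounds, tw(G) = 1.

Treewidth 1.
One optimal decomposition is:
Bags: B1 = {3, 4}  B2 = {2, 3}  B3 = {1, 2}  B4 = {1, 5}  B5 = {5, 9}  B6 = {7, 9}  B7 = {6, 7}  B8 = {6, 8}
Tree: B1–B2, B2–B3, B3–B4, B4–B5, B5–B6, B6–B7, B7–B8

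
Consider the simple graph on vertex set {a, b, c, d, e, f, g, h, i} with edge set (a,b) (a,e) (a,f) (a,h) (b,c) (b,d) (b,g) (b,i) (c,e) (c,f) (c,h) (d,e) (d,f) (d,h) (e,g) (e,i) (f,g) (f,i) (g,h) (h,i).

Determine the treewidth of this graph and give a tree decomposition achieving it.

Treewidth 4.
One such decomposition:
Bags: B1 = {b, e, f, g, h}  B2 = {b, c, e, f, h}  B3 = {b, e, f, h, i}  B4 = {a, b, e, f, h}  B5 = {b, d, e, f, h}
Tree: B1–B2, B2–B3, B3–B4, B4–B5

Every bag has size at most 5, so the width is 5 − 1 = 4 and tw(G) ≤ 4. For the lower bound: the 5 vertex sets {b,g}, {c,h}, {f,i}, {e}, {a} are disjoint, each induces a connected subgraph, and every pair is joined by at least one edge of G. Contracting each set to a single vertex therefore yields K_{5} as a minor, and since treewidth is minor-monotone, tw(G) ≥ tw(K_{5}) = 4. Therefore the treewidth is 4.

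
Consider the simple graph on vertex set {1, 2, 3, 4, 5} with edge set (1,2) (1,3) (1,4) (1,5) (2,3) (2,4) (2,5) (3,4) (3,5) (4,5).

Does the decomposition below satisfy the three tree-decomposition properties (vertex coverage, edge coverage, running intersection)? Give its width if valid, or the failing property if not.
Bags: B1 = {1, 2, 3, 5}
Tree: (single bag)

A tree decomposition must satisfy three properties: every vertex lies in some bag; for every edge, both endpoints lie together in some bag; and for every vertex, the bags containing it form a connected subtree. Here vertex 4 appears in no bag, so the decomposition is invalid.

No — vertex 4 appears in no bag.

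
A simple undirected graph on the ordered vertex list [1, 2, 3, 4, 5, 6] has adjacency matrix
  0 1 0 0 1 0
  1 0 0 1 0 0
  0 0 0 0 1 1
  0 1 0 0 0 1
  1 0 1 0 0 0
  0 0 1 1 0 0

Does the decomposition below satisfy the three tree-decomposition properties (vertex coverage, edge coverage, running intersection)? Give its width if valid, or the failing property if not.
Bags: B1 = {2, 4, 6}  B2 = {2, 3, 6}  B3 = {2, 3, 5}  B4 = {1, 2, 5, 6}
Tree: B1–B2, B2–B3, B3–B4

A tree decomposition must satisfy three properties: every vertex lies in some bag; for every edge, both endpoints lie together in some bag; and for every vertex, the bags containing it form a connected subtree. Here bags containing vertex 6 are not connected in the tree, so the decomposition is invalid.

No — bags containing vertex 6 are not connected in the tree.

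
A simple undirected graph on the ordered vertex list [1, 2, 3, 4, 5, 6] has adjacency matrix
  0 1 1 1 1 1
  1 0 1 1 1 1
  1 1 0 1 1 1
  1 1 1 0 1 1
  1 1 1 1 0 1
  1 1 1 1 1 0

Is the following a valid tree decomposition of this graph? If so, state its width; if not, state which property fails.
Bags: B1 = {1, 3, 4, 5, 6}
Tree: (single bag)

No — vertex 2 appears in no bag.

A tree decomposition must satisfy three properties: every vertex lies in some bag; for every edge, both endpoints lie together in some bag; and for every vertex, the bags containing it form a connected subtree. Here vertex 2 appears in no bag, so the decomposition is invalid.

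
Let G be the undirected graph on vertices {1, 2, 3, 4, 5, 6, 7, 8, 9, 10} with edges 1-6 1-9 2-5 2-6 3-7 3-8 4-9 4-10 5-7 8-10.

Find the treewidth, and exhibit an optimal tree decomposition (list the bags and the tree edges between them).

Every bag has size at most 3, so the width is 3 − 1 = 2 and tw(G) ≤ 2. The edges 6–1–9–4–10–8–3–7–5–2–6 form a cycle, so G is not a tree and its treewidth is at least 2. Hence tw(G) = 2 exactly.

Treewidth 2.
Bags: B1 = {1, 6, 9}  B2 = {4, 6, 9}  B3 = {4, 6, 10}  B4 = {6, 8, 10}  B5 = {3, 6, 8}  B6 = {3, 6, 7}  B7 = {5, 6, 7}  B8 = {2, 5, 6}
Tree: B1–B2, B2–B3, B3–B4, B4–B5, B5–B6, B6–B7, B7–B8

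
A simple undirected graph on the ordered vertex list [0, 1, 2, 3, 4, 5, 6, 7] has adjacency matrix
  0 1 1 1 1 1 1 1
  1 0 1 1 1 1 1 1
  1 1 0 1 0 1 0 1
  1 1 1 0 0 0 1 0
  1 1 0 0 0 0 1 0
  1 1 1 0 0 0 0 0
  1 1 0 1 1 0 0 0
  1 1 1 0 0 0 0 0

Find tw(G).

A width-3 tree decomposition is:
Bags: B1 = {0, 1, 2, 7}  B2 = {0, 1, 2, 3}  B3 = {0, 1, 3, 6}  B4 = {0, 1, 4, 6}  B5 = {0, 1, 2, 5}
Tree: B1–B2, B2–B3, B3–B4, B1–B5
Every bag has size at most 4, so the width is 4 − 1 = 3 and tw(G) ≤ 3. Conversely, {0, 1, 2, 3} is a clique of size 4, and the vertices of any clique must share a bag in every tree decomposition; so some bag has ≥ 4 vertices and tw(G) ≥ 3. Hence tw(G) = 3 exactly.

3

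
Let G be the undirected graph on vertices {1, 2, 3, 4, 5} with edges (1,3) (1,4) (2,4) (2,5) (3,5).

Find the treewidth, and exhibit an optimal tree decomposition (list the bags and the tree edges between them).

Treewidth 2.
Bags: B1 = {1, 2, 4}  B2 = {1, 2, 3}  B3 = {2, 3, 5}
Tree: B1–B2, B2–B3

Each bag holds 3 vertices, so the decomposition has width 2, which upper-bounds the treewidth. The edges 2–4–1–3–5–2 form a cycle, so G is not a tree and its treewidth is at least 2. Hence tw(G) = 2 exactly.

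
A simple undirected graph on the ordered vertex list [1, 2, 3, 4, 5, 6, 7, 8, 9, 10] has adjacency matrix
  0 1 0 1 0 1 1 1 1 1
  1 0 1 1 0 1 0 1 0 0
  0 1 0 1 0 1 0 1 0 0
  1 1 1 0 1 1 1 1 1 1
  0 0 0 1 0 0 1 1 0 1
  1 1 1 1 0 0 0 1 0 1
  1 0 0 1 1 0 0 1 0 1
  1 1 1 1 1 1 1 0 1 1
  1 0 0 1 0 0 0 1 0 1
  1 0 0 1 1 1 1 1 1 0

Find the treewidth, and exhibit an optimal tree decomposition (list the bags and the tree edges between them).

The largest bag has 5 vertices, giving width 4; this decomposition certifies tw(G) ≤ 4. For the lower bound, the 5 vertices {1, 2, 4, 6, 8} are pairwise adjacent, and any tree decomposition puts a clique entirely inside one bag — forcing width ≥ 4. Therefore the treewidth is 4.

Treewidth 4.
One such decomposition:
Bags: B1 = {1, 4, 6, 8, 10}  B2 = {1, 2, 4, 6, 8}  B3 = {2, 3, 4, 6, 8}  B4 = {1, 4, 8, 9, 10}  B5 = {1, 4, 7, 8, 10}  B6 = {4, 5, 7, 8, 10}
Tree: B1–B2, B2–B3, B1–B4, B4–B5, B5–B6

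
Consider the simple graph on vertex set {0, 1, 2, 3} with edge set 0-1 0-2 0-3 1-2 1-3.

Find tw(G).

2

A width-2 tree decomposition is:
Bags: B1 = {0, 1, 2}  B2 = {0, 1, 3}
Tree: B1–B2
The largest bag has 3 vertices, giving width 2; this decomposition certifies tw(G) ≤ 2. For the lower bound, the 3 vertices {0, 1, 2} are pairwise adjacent, and any tree decomposition puts a clique entirely inside one bag — forcing width ≥ 2. Hence tw(G) = 2 exactly.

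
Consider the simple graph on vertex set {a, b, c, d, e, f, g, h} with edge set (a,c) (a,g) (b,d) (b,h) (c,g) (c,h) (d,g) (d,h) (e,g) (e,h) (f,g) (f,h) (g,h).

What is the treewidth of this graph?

A width-2 tree decomposition is:
Bags: B1 = {c, g, h}  B2 = {d, g, h}  B3 = {e, g, h}  B4 = {b, d, h}  B5 = {a, c, g}  B6 = {f, g, h}
Tree: B1–B2, B1–B3, B2–B4, B1–B5, B3–B6
Each bag holds 3 vertices, so the decomposition has width 2, which upper-bounds the treewidth. Conversely, {d, g, h} is a clique of size 3, and the vertices of any clique must share a bag in every tree decomposition; so some bag has ≥ 3 vertices and tw(G) ≥ 2. Combining the bounds, tw(G) = 2.

2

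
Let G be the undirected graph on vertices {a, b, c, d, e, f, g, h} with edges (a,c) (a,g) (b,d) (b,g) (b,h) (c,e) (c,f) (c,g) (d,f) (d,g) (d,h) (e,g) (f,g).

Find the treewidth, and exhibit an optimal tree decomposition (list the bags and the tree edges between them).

Treewidth 2.
One such decomposition:
Bags: B1 = {c, e, g}  B2 = {c, f, g}  B3 = {d, f, g}  B4 = {b, d, g}  B5 = {a, c, g}  B6 = {b, d, h}
Tree: B1–B2, B2–B3, B3–B4, B2–B5, B4–B6

Each bag holds 3 vertices, so the decomposition has width 2, which upper-bounds the treewidth. On the other hand G contains the 3-clique {d, f, g}. A clique must lie in a single bag of any decomposition, so no decomposition can have width below 2. Hence tw(G) = 2 exactly.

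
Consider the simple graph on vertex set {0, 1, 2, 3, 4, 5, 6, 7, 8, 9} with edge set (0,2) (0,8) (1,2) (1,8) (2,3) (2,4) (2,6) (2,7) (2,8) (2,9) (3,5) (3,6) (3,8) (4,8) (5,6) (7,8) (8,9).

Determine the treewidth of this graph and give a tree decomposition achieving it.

Every bag has size at most 3, so the width is 3 − 1 = 2 and tw(G) ≤ 2. Conversely, {0, 2, 8} is a clique of size 3, and the vertices of any clique must share a bag in every tree decomposition; so some bag has ≥ 3 vertices and tw(G) ≥ 2. Combining the bounds, tw(G) = 2.

Treewidth 2.
One optimal decomposition is:
Bags: B1 = {2, 4, 8}  B2 = {2, 3, 8}  B3 = {2, 7, 8}  B4 = {0, 2, 8}  B5 = {1, 2, 8}  B6 = {2, 8, 9}  B7 = {2, 3, 6}  B8 = {3, 5, 6}
Tree: B1–B2, B2–B3, B3–B4, B3–B5, B1–B6, B2–B7, B7–B8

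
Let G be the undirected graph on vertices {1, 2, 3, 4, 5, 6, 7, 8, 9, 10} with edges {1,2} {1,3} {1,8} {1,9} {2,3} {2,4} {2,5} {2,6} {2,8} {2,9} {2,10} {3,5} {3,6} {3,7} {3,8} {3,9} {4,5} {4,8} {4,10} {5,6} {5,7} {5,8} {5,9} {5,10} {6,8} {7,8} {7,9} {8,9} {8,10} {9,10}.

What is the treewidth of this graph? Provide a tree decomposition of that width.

The largest bag has 5 vertices, giving width 4; this decomposition certifies tw(G) ≤ 4. For the lower bound, the 5 vertices {1, 2, 3, 8, 9} are pairwise adjacent, and any tree decomposition puts a clique entirely inside one bag — forcing width ≥ 4. Hence tw(G) = 4 exactly.

Treewidth 4.
One such decomposition:
Bags: B1 = {2, 3, 5, 8, 9}  B2 = {1, 2, 3, 8, 9}  B3 = {2, 3, 5, 6, 8}  B4 = {2, 5, 8, 9, 10}  B5 = {3, 5, 7, 8, 9}  B6 = {2, 4, 5, 8, 10}
Tree: B1–B2, B1–B3, B1–B4, B1–B5, B4–B6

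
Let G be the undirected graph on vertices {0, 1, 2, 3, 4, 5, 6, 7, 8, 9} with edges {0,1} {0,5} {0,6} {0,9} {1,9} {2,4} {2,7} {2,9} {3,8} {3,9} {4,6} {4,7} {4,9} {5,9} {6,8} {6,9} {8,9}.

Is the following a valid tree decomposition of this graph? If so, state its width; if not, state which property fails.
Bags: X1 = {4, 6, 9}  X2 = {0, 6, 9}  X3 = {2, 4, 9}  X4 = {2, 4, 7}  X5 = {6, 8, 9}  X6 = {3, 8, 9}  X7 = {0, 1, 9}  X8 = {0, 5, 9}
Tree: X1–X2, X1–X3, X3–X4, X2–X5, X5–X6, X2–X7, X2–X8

Checking the three conditions: (i) the bags cover all of {0, 1, 2, 3, 4, 5, 6, 7, 8, 9}; (ii) for each edge, some bag contains both endpoints; (iii) the bags containing any fixed vertex form a subtree. All hold, so the decomposition is valid with width 3 − 1 = 2.

Yes; width 2.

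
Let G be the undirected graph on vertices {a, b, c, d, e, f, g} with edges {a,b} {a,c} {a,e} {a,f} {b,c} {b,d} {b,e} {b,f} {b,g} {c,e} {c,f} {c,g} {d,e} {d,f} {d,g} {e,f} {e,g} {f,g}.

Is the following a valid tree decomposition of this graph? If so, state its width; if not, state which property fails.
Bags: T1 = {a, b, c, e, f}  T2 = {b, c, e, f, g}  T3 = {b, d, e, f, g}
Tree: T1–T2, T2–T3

Yes; width 4.

Checking the three conditions: (i) the bags cover all of {a, b, c, d, e, f, g}; (ii) for each edge, some bag contains both endpoints; (iii) the bags containing any fixed vertex form a subtree. All hold, so the decomposition is valid with width 5 − 1 = 4.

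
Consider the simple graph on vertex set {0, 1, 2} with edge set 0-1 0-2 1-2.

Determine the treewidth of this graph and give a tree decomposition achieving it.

A single bag containing all 3 vertices is trivially a valid decomposition of width 2. For the lower bound, the 3 vertices {0, 1, 2} are pairwise adjacent, and any tree decomposition puts a clique entirely inside one bag — forcing width ≥ 2. Therefore the treewidth is 2.

Treewidth 2.
One such decomposition:
Bags: B1 = {0, 1, 2}
Tree: (single bag)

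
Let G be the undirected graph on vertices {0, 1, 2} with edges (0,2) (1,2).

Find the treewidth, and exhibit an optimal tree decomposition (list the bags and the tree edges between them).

Every bag has size at most 2, so the width is 2 − 1 = 1 and tw(G) ≤ 1. Since G has at least one edge (e.g. 2–0), it is not an edgeless graph, so tw(G) ≥ 1. Hence tw(G) = 1 exactly.

Treewidth 1.
One optimal decomposition is:
Bags: B1 = {0, 2}  B2 = {1, 2}
Tree: B1–B2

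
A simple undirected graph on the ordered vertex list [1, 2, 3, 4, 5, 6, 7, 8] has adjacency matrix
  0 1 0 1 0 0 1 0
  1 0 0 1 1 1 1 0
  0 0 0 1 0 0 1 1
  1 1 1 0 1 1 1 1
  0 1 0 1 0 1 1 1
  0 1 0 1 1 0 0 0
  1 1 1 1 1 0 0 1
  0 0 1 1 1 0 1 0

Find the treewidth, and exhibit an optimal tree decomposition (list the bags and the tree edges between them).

Treewidth 3.
One such decomposition:
Bags: B1 = {2, 4, 5, 6}  B2 = {2, 4, 5, 7}  B3 = {4, 5, 7, 8}  B4 = {3, 4, 7, 8}  B5 = {1, 2, 4, 7}
Tree: B1–B2, B2–B3, B3–B4, B2–B5

Every bag has size at most 4, so the width is 4 − 1 = 3 and tw(G) ≤ 3. For the lower bound, the 4 vertices {2, 4, 5, 6} are pairwise adjacent, and any tree decomposition puts a clique entirely inside one bag — forcing width ≥ 3. The upper and lower bounds meet at 3, so that is the treewidth.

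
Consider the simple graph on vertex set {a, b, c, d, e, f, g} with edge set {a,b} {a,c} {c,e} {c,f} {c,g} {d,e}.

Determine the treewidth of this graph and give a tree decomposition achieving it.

Each bag holds 2 vertices, so the decomposition has width 1, which upper-bounds the treewidth. Any graph with an edge has treewidth ≥ 1, and G has the edge c–e. Hence tw(G) = 1 exactly.

Treewidth 1.
One such decomposition:
Bags: B1 = {c, e}  B2 = {a, c}  B3 = {d, e}  B4 = {c, f}  B5 = {a, b}  B6 = {c, g}
Tree: B1–B2, B1–B3, B2–B4, B2–B5, B4–B6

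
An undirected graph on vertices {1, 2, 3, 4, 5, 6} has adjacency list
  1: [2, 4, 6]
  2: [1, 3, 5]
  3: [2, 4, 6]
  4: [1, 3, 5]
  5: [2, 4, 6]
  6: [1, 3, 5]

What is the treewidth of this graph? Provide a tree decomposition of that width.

Treewidth 3.
Bags: B1 = {1, 2, 3, 5}  B2 = {1, 3, 5, 6}  B3 = {1, 3, 4, 5}
Tree: B1–B2, B2–B3

Each bag holds 4 vertices, so the decomposition has width 3, which upper-bounds the treewidth. For the lower bound: the 4 vertex sets {1,2}, {3,6}, {5}, {4} are disjoint, each induces a connected subgraph, and every pair is joined by at least one edge of G. Contracting each set to a single vertex therefore yields K_{4} as a minor, and since treewidth is minor-monotone, tw(G) ≥ tw(K_{4}) = 3. The upper and lower bounds meet at 3, so that is the treewidth.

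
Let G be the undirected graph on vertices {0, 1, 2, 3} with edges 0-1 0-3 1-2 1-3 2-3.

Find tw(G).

2

A width-2 tree decomposition is:
Bags: B1 = {1, 2, 3}  B2 = {0, 1, 3}
Tree: B1–B2
Each bag holds 3 vertices, so the decomposition has width 2, which upper-bounds the treewidth. For the lower bound, the 3 vertices {0, 1, 3} are pairwise adjacent, and any tree decomposition puts a clique entirely inside one bag — forcing width ≥ 2. Hence tw(G) = 2 exactly.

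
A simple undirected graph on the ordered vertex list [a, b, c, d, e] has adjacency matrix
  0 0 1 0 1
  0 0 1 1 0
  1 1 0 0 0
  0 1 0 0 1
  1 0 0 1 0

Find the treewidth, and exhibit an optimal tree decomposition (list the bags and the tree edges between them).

Treewidth 2.
One optimal decomposition is:
Bags: B1 = {a, b, c}  B2 = {a, b, d}  B3 = {a, d, e}
Tree: B1–B2, B2–B3

Each bag holds 3 vertices, so the decomposition has width 2, which upper-bounds the treewidth. Since a–c–b–d–e–a is a cycle in G, G is not acyclic. Forests are exactly the graphs of treewidth ≤ 1, so tw(G) ≥ 2. The upper and lower bounds meet at 2, so that is the treewidth.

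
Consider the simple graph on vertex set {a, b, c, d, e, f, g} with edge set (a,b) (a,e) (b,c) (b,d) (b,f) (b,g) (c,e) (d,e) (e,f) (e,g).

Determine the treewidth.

A width-2 tree decomposition is:
Bags: B1 = {b, d, e}  B2 = {b, e, f}  B3 = {a, b, e}  B4 = {b, e, g}  B5 = {b, c, e}
Tree: B1–B2, B2–B3, B3–B4, B4–B5
The largest bag has 3 vertices, giving width 2; this decomposition certifies tw(G) ≤ 2. The edges e–d–b–f–e form a cycle, so G is not a tree and its treewidth is at least 2. Therefore the treewidth is 2.

2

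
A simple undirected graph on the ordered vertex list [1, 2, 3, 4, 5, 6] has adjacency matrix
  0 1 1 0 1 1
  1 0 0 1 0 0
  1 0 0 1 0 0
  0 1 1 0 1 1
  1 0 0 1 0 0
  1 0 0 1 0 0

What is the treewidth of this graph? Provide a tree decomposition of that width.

The largest bag has 3 vertices, giving width 2; this decomposition certifies tw(G) ≤ 2. For the lower bound, G contains the cycle 2–1–3–4–2, so G is not a forest; only forests have treewidth ≤ 1, hence tw(G) ≥ 2. Combining the bounds, tw(G) = 2.

Treewidth 2.
One optimal decomposition is:
Bags: B1 = {1, 2, 4}  B2 = {1, 3, 4}  B3 = {1, 4, 6}  B4 = {1, 4, 5}
Tree: B1–B2, B2–B3, B3–B4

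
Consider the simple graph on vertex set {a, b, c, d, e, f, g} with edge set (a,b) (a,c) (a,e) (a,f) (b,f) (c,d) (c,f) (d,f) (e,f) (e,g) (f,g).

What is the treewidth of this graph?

2

A width-2 tree decomposition is:
Bags: B1 = {a, e, f}  B2 = {a, c, f}  B3 = {e, f, g}  B4 = {c, d, f}  B5 = {a, b, f}
Tree: B1–B2, B1–B3, B2–B4, B2–B5
The largest bag has 3 vertices, giving width 2; this decomposition certifies tw(G) ≤ 2. On the other hand G contains the 3-clique {c, d, f}. A clique must lie in a single bag of any decomposition, so no decomposition can have width below 2. The upper and lower bounds meet at 2, so that is the treewidth.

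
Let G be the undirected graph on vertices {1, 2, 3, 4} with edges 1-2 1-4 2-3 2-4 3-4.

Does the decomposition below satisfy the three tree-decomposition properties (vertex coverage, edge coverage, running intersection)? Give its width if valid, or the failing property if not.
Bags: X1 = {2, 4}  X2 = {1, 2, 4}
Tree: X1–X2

No — vertex 3 appears in no bag.

A tree decomposition must satisfy three properties: every vertex lies in some bag; for every edge, both endpoints lie together in some bag; and for every vertex, the bags containing it form a connected subtree. Here vertex 3 appears in no bag, so the decomposition is invalid.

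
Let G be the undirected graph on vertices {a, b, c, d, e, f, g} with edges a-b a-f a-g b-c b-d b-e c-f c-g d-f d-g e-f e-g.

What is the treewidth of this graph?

3

A width-3 tree decomposition is:
Bags: B1 = {a, b, f, g}  B2 = {b, c, f, g}  B3 = {b, e, f, g}  B4 = {b, d, f, g}
Tree: B1–B2, B2–B3, B3–B4
The largest bag has 4 vertices, giving width 3; this decomposition certifies tw(G) ≤ 3. For the lower bound: the 4 vertex sets {a,g}, {c,f}, {b}, {e} are disjoint, each induces a connected subgraph, and every pair is joined by at least one edge of G. Contracting each set to a single vertex therefore yields K_{4} as a minor, and since treewidth is minor-monotone, tw(G) ≥ tw(K_{4}) = 3. Hence tw(G) = 3 exactly.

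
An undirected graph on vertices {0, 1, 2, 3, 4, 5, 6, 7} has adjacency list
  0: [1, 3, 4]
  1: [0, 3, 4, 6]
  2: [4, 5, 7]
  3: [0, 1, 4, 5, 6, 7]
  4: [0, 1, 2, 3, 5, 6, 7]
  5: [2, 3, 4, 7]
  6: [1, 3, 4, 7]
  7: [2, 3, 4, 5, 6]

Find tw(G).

3

A width-3 tree decomposition is:
Bags: B1 = {3, 4, 6, 7}  B2 = {3, 4, 5, 7}  B3 = {1, 3, 4, 6}  B4 = {0, 1, 3, 4}  B5 = {2, 4, 5, 7}
Tree: B1–B2, B1–B3, B3–B4, B2–B5
The largest bag has 4 vertices, giving width 3; this decomposition certifies tw(G) ≤ 3. For the lower bound, the 4 vertices {2, 4, 5, 7} are pairwise adjacent, and any tree decomposition puts a clique entirely inside one bag — forcing width ≥ 3. The upper and lower bounds meet at 3, so that is the treewidth.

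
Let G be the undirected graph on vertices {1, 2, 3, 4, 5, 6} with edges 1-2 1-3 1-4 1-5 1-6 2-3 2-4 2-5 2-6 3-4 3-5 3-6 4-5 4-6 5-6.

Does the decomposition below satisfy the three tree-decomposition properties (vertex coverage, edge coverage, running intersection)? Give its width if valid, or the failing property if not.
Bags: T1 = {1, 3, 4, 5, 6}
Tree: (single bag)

No — vertex 2 appears in no bag.

A tree decomposition must satisfy three properties: every vertex lies in some bag; for every edge, both endpoints lie together in some bag; and for every vertex, the bags containing it form a connected subtree. Here vertex 2 appears in no bag, so the decomposition is invalid.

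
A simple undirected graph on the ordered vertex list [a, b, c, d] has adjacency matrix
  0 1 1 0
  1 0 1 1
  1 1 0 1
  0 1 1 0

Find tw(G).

2

A width-2 tree decomposition is:
Bags: B1 = {b, c, d}  B2 = {a, b, c}
Tree: B1–B2
The largest bag has 3 vertices, giving width 2; this decomposition certifies tw(G) ≤ 2. For the lower bound, the 3 vertices {b, c, d} are pairwise adjacent, and any tree decomposition puts a clique entirely inside one bag — forcing width ≥ 2. The upper and lower bounds meet at 2, so that is the treewidth.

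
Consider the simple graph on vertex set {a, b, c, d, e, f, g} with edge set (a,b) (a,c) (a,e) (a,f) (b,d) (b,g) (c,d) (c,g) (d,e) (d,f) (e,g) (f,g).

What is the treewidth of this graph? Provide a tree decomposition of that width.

Every bag has size at most 4, so the width is 4 − 1 = 3 and tw(G) ≤ 3. For the lower bound: the 4 vertex sets {f,g}, {d,e}, {a}, {c} are disjoint, each induces a connected subgraph, and every pair is joined by at least one edge of G. Contracting each set to a single vertex therefore yields K_{4} as a minor, and since treewidth is minor-monotone, tw(G) ≥ tw(K_{4}) = 3. Therefore the treewidth is 3.

Treewidth 3.
One such decomposition:
Bags: B1 = {a, d, f, g}  B2 = {a, d, e, g}  B3 = {a, c, d, g}  B4 = {a, b, d, g}
Tree: B1–B2, B2–B3, B3–B4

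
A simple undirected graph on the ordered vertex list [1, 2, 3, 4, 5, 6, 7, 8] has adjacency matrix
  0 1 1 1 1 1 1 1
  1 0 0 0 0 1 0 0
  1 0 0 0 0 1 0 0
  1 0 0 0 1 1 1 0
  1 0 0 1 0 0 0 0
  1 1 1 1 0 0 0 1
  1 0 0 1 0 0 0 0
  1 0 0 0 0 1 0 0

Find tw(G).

2

A width-2 tree decomposition is:
Bags: B1 = {1, 4, 7}  B2 = {1, 4, 6}  B3 = {1, 2, 6}  B4 = {1, 6, 8}  B5 = {1, 4, 5}  B6 = {1, 3, 6}
Tree: B1–B2, B2–B3, B3–B4, B2–B5, B4–B6
Each bag holds 3 vertices, so the decomposition has width 2, which upper-bounds the treewidth. Conversely, {1, 4, 5} is a clique of size 3, and the vertices of any clique must share a bag in every tree decomposition; so some bag has ≥ 3 vertices and tw(G) ≥ 2. The upper and lower bounds meet at 2, so that is the treewidth.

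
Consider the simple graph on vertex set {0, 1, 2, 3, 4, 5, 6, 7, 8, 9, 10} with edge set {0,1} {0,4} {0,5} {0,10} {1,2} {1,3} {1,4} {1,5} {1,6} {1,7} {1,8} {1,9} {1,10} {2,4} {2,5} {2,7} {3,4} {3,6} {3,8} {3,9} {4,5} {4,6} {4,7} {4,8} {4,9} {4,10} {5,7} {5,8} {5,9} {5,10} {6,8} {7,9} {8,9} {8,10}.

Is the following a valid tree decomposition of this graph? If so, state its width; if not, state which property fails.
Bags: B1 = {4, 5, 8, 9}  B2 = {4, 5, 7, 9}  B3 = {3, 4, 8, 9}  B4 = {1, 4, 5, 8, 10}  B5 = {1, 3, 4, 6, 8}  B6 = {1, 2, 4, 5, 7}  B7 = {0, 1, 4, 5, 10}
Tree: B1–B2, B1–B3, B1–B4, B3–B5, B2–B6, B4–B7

A tree decomposition must satisfy three properties: every vertex lies in some bag; for every edge, both endpoints lie together in some bag; and for every vertex, the bags containing it form a connected subtree. Here edge (1,9) lies in no bag, so the decomposition is invalid.

No — edge (1,9) lies in no bag.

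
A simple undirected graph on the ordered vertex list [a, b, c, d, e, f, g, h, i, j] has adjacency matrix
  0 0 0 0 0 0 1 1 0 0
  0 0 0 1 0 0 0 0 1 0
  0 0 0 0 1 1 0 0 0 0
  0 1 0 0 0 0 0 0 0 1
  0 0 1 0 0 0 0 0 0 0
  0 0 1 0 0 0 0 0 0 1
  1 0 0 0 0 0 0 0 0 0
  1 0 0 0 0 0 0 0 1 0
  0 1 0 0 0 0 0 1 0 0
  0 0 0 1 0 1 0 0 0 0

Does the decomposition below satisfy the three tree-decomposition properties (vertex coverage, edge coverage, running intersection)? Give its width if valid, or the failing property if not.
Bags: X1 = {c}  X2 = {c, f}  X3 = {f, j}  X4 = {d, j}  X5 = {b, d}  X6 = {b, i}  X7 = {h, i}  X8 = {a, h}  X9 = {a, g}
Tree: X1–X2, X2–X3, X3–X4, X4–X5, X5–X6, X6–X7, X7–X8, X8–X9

No — vertex e appears in no bag.

A tree decomposition must satisfy three properties: every vertex lies in some bag; for every edge, both endpoints lie together in some bag; and for every vertex, the bags containing it form a connected subtree. Here vertex e appears in no bag, so the decomposition is invalid.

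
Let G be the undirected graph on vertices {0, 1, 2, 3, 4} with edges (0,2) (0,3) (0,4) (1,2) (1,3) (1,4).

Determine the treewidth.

A width-2 tree decomposition is:
Bags: B1 = {0, 1, 4}  B2 = {0, 1, 2}  B3 = {0, 1, 3}
Tree: B1–B2, B2–B3
Every bag has size at most 3, so the width is 3 − 1 = 2 and tw(G) ≤ 2. The edges 1–4–0–2–1 form a cycle, so G is not a tree and its treewidth is at least 2. Therefore the treewidth is 2.

2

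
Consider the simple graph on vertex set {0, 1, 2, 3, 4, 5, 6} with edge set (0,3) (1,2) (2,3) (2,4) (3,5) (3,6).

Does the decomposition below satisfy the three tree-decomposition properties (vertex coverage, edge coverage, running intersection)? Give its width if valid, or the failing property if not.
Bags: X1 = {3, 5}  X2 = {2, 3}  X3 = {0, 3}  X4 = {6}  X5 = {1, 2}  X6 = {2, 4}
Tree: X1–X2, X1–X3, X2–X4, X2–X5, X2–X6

A tree decomposition must satisfy three properties: every vertex lies in some bag; for every edge, both endpoints lie together in some bag; and for every vertex, the bags containing it form a connected subtree. Here edge (3,6) lies in no bag, so the decomposition is invalid.

No — edge (3,6) lies in no bag.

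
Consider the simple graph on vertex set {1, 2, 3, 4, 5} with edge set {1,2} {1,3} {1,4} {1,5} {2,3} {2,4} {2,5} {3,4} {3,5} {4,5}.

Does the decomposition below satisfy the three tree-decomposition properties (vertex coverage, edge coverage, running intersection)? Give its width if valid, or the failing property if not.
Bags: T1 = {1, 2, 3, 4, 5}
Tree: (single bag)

Checking the three conditions: (i) the bags cover all of {1, 2, 3, 4, 5}; (ii) for each edge, some bag contains both endpoints; (iii) the bags containing any fixed vertex form a subtree. All hold, so the decomposition is valid with width 5 − 1 = 4.

Yes; width 4.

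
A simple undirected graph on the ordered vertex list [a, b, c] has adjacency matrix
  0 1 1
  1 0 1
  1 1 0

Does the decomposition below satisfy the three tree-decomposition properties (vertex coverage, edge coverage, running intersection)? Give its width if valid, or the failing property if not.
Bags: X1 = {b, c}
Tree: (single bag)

A tree decomposition must satisfy three properties: every vertex lies in some bag; for every edge, both endpoints lie together in some bag; and for every vertex, the bags containing it form a connected subtree. Here vertex a appears in no bag, so the decomposition is invalid.

No — vertex a appears in no bag.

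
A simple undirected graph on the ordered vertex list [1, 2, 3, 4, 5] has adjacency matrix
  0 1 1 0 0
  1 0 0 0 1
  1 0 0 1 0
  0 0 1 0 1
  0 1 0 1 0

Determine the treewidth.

A width-2 tree decomposition is:
Bags: B1 = {2, 4, 5}  B2 = {1, 2, 4}  B3 = {1, 3, 4}
Tree: B1–B2, B2–B3
Every bag has size at most 3, so the width is 3 − 1 = 2 and tw(G) ≤ 2. The edges 4–5–2–1–3–4 form a cycle, so G is not a tree and its treewidth is at least 2. Hence tw(G) = 2 exactly.

2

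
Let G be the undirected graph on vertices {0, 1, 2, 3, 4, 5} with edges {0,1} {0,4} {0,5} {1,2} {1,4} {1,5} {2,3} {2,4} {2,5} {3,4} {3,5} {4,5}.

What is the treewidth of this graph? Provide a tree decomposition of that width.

Every bag has size at most 4, so the width is 4 − 1 = 3 and tw(G) ≤ 3. For the lower bound, the 4 vertices {0, 1, 4, 5} are pairwise adjacent, and any tree decomposition puts a clique entirely inside one bag — forcing width ≥ 3. The upper and lower bounds meet at 3, so that is the treewidth.

Treewidth 3.
One optimal decomposition is:
Bags: B1 = {1, 2, 4, 5}  B2 = {2, 3, 4, 5}  B3 = {0, 1, 4, 5}
Tree: B1–B2, B1–B3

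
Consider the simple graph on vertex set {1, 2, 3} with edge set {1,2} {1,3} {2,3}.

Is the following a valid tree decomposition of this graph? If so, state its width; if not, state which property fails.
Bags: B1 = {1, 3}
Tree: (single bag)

A tree decomposition must satisfy three properties: every vertex lies in some bag; for every edge, both endpoints lie together in some bag; and for every vertex, the bags containing it form a connected subtree. Here vertex 2 appears in no bag, so the decomposition is invalid.

No — vertex 2 appears in no bag.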